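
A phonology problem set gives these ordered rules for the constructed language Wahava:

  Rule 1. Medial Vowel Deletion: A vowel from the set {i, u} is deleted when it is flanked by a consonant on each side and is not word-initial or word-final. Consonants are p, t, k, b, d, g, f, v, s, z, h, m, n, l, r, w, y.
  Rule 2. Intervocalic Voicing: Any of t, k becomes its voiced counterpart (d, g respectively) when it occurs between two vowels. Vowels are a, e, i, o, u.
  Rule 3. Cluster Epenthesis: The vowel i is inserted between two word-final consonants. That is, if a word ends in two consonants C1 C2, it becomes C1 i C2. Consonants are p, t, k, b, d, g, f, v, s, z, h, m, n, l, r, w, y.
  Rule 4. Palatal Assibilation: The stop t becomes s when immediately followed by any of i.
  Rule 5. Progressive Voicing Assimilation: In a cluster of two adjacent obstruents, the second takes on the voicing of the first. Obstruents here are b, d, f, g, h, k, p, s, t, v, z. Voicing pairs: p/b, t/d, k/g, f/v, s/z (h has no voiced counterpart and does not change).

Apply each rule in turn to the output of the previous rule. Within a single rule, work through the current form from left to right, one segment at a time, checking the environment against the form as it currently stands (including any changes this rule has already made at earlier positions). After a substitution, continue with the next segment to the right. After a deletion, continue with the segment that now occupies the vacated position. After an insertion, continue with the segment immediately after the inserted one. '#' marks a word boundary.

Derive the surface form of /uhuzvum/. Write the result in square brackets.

[uhsfim]

Rule 1 Medial Vowel Deletion: [uhuzvum] → [uhzvm]
Rule 2 Intervocalic Voicing: no change — [uhzvm]
Rule 3 Cluster Epenthesis: [uhzvm] → [uhzvim]
Rule 4 Palatal Assibilation: no change — [uhzvim]
Rule 5 Progressive Voicing Assimilation: [uhzvim] → [uhsfim]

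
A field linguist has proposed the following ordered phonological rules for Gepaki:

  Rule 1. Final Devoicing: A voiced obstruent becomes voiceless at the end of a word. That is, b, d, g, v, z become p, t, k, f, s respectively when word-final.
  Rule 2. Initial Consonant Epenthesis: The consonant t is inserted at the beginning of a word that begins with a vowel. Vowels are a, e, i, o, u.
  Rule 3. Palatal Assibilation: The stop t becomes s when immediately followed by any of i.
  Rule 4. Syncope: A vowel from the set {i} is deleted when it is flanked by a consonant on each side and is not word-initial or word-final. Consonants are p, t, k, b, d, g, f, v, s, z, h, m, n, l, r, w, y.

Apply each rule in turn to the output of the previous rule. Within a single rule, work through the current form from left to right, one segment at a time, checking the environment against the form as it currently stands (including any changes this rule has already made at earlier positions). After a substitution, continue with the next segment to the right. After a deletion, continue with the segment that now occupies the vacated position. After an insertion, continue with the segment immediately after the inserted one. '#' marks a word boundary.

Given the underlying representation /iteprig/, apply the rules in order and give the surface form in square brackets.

[steprk]

Rule 1 Final Devoicing: [iteprig] → [iteprik]
Rule 2 Initial Consonant Epenthesis: [iteprik] → [titeprik]
Rule 3 Palatal Assibilation: [titeprik] → [siteprik]
Rule 4 Syncope: [siteprik] → [steprk]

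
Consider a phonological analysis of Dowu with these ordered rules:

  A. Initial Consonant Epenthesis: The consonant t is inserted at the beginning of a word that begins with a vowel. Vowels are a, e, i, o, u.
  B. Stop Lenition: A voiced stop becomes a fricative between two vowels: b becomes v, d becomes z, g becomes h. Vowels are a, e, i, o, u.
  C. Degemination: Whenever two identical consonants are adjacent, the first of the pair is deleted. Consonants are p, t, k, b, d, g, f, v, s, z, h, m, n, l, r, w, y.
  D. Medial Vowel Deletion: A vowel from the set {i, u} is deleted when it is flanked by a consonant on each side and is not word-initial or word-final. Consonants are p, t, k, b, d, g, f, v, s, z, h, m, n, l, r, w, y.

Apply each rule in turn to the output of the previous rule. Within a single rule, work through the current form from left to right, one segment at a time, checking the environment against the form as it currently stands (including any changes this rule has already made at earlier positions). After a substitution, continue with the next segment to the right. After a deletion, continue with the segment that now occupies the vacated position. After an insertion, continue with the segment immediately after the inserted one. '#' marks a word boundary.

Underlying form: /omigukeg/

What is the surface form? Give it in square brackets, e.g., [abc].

[tomhkeg]

A Initial Consonant Epenthesis: [omigukeg] → [tomigukeg]
B Stop Lenition: [tomigukeg] → [tomihukeg]
C Degemination: no change — [tomihukeg]
D Medial Vowel Deletion: [tomihukeg] → [tomhkeg]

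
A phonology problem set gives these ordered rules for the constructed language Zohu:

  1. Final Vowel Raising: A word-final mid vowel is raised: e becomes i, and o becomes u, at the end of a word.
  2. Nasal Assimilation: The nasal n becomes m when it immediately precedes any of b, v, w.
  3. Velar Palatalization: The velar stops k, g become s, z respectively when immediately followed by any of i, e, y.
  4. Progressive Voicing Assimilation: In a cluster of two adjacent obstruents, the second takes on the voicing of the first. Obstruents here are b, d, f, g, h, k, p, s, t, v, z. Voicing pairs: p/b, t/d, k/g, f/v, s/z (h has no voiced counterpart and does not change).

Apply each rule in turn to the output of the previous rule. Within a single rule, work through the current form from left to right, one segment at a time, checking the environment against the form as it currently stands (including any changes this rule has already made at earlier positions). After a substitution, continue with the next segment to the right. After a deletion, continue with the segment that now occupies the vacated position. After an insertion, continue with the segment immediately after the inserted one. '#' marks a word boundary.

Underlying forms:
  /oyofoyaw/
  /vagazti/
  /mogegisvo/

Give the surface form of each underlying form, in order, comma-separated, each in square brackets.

[oyofoyaw], [vagazdi], [mozezisfu]

/oyofoyaw/:
  1 Final Vowel Raising: no change — [oyofoyaw]
  2 Nasal Assimilation: no change — [oyofoyaw]
  3 Velar Palatalization: no change — [oyofoyaw]
  4 Progressive Voicing Assimilation: no change — [oyofoyaw]
/vagazti/:
  1 Final Vowel Raising: no change — [vagazti]
  2 Nasal Assimilation: no change — [vagazti]
  3 Velar Palatalization: no change — [vagazti]
  4 Progressive Voicing Assimilation: [vagazti] → [vagazdi]
/mogegisvo/:
  1 Final Vowel Raising: [mogegisvo] → [mogegisvu]
  2 Nasal Assimilation: no change — [mogegisvu]
  3 Velar Palatalization: [mogegisvu] → [mozezisvu]
  4 Progressive Voicing Assimilation: [mozezisvu] → [mozezisfu]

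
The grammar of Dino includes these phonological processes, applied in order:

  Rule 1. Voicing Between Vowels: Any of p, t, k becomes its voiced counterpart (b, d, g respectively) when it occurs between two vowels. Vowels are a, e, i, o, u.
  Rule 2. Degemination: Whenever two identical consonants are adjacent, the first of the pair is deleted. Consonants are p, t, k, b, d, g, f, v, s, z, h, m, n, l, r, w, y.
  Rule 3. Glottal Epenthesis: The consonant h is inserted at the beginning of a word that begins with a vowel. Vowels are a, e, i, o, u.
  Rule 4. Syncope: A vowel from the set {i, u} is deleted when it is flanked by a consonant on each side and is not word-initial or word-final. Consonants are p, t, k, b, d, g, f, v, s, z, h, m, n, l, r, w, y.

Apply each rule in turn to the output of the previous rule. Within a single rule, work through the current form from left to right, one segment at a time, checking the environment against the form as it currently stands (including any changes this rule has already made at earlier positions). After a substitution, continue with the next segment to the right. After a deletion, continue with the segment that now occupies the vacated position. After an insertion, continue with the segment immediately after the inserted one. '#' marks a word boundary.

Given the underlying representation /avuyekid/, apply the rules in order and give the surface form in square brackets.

[havyegd]

Rule 1 Voicing Between Vowels: [avuyekid] → [avuyegid]
Rule 2 Degemination: no change — [avuyegid]
Rule 3 Glottal Epenthesis: [avuyegid] → [havuyegid]
Rule 4 Syncope: [havuyegid] → [havyegd]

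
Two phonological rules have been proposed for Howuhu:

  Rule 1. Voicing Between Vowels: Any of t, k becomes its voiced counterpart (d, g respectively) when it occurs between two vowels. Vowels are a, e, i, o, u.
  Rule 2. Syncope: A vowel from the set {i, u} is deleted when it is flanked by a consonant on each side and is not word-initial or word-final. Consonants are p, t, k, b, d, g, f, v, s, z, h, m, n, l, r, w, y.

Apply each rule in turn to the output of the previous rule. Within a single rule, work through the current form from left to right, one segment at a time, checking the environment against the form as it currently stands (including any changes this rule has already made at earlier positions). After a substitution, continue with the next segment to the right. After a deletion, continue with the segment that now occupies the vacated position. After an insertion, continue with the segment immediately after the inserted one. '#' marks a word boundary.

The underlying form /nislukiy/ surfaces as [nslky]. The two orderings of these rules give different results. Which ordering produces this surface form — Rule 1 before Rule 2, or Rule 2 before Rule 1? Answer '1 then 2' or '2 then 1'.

Order 1 then 2:
  1 Voicing Between Vowels: [nislukiy] → [nislugiy]
  2 Syncope: [nislugiy] → [nslgy]
  result: [nslgy]
Order 2 then 1:
  2 Syncope: [nislukiy] → [nslky]
  1 Voicing Between Vowels: no change — [nslky]
  result: [nslky]

2 then 1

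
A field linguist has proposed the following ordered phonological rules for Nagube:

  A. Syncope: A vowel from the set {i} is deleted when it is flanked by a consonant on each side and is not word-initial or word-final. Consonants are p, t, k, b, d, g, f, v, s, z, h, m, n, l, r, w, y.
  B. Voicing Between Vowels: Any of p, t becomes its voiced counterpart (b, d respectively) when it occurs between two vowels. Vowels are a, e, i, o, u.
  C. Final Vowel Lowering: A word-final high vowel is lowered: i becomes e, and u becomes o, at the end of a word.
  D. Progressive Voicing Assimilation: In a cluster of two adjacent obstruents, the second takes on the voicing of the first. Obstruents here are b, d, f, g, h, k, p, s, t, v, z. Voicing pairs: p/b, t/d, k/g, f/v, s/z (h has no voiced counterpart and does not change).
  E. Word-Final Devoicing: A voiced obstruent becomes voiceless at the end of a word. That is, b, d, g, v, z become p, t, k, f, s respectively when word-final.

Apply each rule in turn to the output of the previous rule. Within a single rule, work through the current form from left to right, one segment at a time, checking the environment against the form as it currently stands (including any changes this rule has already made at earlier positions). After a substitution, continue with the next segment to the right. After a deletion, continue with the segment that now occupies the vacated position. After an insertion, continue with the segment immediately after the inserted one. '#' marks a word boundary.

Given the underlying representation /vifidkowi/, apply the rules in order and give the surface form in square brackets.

A Syncope: [vifidkowi] → [vfdkowi]
B Voicing Between Vowels: no change — [vfdkowi]
C Final Vowel Lowering: [vfdkowi] → [vfdkowe]
D Progressive Voicing Assimilation: [vfdkowe] → [vvdgowe]
E Word-Final Devoicing: no change — [vvdgowe]

[vvdgowe]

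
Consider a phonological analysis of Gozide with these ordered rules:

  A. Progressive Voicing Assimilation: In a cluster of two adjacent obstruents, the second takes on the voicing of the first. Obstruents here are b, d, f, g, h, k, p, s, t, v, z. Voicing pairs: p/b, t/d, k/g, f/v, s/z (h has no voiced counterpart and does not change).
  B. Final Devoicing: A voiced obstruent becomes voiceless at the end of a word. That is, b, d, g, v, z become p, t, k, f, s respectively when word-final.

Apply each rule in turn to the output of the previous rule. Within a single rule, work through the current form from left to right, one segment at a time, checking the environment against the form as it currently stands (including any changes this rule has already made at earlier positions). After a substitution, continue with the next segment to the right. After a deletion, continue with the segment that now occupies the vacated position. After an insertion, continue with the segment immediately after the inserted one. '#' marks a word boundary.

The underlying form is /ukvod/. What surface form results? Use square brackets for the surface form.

[ukfot]

A Progressive Voicing Assimilation: [ukvod] → [ukfod]
B Final Devoicing: [ukfod] → [ukfot]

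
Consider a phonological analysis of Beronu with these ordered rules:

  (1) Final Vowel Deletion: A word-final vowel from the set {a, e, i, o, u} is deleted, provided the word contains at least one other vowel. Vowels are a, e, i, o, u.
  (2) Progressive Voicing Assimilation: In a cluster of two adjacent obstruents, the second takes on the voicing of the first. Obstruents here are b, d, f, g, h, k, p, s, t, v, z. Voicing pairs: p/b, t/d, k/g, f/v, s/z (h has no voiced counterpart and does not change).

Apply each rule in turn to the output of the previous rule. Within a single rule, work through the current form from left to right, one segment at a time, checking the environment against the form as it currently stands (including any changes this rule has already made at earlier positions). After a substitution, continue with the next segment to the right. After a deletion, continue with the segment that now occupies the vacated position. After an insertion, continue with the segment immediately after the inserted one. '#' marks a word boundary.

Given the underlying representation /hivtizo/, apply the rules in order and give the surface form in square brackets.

(1) Final Vowel Deletion: [hivtizo] → [hivtiz]
(2) Progressive Voicing Assimilation: [hivtiz] → [hivdiz]

[hivdiz]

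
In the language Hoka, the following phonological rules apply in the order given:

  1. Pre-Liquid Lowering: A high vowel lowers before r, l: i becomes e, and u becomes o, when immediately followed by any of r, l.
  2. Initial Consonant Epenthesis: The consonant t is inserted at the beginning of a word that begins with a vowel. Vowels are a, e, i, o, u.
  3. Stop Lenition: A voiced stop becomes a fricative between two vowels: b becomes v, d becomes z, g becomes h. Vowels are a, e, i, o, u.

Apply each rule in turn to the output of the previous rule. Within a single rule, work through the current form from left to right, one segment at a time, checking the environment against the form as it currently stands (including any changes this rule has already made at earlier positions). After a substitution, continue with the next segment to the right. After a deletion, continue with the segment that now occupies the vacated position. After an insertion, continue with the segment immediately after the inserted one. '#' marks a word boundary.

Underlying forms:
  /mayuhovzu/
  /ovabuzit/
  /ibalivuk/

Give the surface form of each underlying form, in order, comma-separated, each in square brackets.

/mayuhovzu/:
  1 Pre-Liquid Lowering: no change — [mayuhovzu]
  2 Initial Consonant Epenthesis: no change — [mayuhovzu]
  3 Stop Lenition: no change — [mayuhovzu]
/ovabuzit/:
  1 Pre-Liquid Lowering: no change — [ovabuzit]
  2 Initial Consonant Epenthesis: [ovabuzit] → [tovabuzit]
  3 Stop Lenition: [tovabuzit] → [tovavuzit]
/ibalivuk/:
  1 Pre-Liquid Lowering: no change — [ibalivuk]
  2 Initial Consonant Epenthesis: [ibalivuk] → [tibalivuk]
  3 Stop Lenition: [tibalivuk] → [tivalivuk]

[mayuhovzu], [tovavuzit], [tivalivuk]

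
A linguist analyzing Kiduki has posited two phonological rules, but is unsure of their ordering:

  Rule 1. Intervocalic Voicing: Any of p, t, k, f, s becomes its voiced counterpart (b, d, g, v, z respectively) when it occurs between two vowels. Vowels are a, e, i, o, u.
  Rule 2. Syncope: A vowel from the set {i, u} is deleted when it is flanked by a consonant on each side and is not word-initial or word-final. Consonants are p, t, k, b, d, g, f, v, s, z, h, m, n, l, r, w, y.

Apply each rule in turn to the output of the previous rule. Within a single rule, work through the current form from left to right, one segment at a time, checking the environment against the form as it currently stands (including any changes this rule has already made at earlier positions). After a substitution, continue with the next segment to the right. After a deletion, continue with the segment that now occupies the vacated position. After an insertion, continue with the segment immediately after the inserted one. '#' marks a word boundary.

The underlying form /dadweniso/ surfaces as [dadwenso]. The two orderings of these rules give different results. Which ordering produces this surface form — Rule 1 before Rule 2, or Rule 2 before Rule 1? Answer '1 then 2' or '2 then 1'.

2 then 1

Order 1 then 2:
  1 Intervocalic Voicing: [dadweniso] → [dadwenizo]
  2 Syncope: [dadwenizo] → [dadwenzo]
  result: [dadwenzo]
Order 2 then 1:
  2 Syncope: [dadweniso] → [dadwenso]
  1 Intervocalic Voicing: no change — [dadwenso]
  result: [dadwenso]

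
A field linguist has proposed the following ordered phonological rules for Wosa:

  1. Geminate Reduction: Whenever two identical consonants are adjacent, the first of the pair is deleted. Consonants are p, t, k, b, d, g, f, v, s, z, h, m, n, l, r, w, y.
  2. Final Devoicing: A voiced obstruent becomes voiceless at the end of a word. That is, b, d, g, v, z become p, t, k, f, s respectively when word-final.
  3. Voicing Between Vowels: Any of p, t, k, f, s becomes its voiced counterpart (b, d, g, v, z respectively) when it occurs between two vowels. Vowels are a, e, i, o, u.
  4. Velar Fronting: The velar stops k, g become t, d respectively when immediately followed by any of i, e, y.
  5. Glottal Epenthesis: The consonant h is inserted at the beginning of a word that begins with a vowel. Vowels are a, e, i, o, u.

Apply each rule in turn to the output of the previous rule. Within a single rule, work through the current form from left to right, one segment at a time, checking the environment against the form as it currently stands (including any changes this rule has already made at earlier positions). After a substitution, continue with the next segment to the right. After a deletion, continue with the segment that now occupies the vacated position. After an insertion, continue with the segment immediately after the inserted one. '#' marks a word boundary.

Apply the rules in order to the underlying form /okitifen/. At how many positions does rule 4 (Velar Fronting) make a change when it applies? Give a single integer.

1 Geminate Reduction: no change — [okitifen]
2 Final Devoicing: no change — [okitifen]
3 Voicing Between Vowels: [okitifen] → [ogidiven]
4 Velar Fronting: [ogidiven] → [odidiven]
5 Glottal Epenthesis: [odidiven] → [hodidiven]
Rule 4 changed 1 position(s).

1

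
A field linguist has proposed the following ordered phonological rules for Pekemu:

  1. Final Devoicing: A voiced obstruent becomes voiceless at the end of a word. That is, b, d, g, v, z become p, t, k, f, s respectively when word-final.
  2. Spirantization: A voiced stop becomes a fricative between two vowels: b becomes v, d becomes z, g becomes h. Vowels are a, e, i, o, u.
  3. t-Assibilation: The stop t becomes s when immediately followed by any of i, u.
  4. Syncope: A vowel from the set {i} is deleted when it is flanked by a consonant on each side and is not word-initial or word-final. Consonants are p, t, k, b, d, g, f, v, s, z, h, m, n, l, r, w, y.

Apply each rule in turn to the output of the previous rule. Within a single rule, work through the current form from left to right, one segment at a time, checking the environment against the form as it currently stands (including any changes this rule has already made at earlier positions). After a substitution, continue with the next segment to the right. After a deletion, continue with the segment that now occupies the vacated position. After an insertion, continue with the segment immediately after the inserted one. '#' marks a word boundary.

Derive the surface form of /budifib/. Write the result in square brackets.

[buzfp]

1 Final Devoicing: [budifib] → [budifip]
2 Spirantization: [budifip] → [buzifip]
3 t-Assibilation: no change — [buzifip]
4 Syncope: [buzifip] → [buzfp]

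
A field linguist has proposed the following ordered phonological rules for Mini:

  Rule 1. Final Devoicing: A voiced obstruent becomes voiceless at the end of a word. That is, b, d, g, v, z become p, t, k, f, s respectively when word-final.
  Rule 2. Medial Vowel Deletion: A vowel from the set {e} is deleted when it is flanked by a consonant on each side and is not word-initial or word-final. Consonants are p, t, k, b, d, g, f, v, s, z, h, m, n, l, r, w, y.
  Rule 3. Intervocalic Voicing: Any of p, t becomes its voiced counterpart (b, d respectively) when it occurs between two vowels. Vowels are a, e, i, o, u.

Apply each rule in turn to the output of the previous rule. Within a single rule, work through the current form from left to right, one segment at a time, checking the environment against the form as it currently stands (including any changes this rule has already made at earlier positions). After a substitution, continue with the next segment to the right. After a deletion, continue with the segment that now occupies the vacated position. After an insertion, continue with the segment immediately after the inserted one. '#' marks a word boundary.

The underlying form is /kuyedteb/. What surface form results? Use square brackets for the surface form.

[kuydtp]

Rule 1 Final Devoicing: [kuyedteb] → [kuyedtep]
Rule 2 Medial Vowel Deletion: [kuyedtep] → [kuydtp]
Rule 3 Intervocalic Voicing: no change — [kuydtp]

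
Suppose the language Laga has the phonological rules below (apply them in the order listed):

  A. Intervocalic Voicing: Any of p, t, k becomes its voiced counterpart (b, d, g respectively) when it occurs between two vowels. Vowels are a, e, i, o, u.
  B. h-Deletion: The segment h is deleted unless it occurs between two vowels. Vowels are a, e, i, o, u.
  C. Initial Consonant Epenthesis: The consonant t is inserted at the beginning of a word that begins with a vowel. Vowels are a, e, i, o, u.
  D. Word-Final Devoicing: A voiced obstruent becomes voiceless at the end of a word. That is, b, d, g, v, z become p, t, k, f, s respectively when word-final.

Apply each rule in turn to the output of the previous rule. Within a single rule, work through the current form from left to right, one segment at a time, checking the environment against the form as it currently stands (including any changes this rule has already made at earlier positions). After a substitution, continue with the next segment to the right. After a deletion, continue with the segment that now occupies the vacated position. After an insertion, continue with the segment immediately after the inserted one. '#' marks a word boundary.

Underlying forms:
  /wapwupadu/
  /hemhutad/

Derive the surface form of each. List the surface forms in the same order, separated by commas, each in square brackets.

[wapwubadu], [temudat]

/wapwupadu/:
  A Intervocalic Voicing: [wapwupadu] → [wapwubadu]
  B h-Deletion: no change — [wapwubadu]
  C Initial Consonant Epenthesis: no change — [wapwubadu]
  D Word-Final Devoicing: no change — [wapwubadu]
/hemhutad/:
  A Intervocalic Voicing: [hemhutad] → [hemhudad]
  B h-Deletion: [hemhudad] → [emudad]
  C Initial Consonant Epenthesis: [emudad] → [temudad]
  D Word-Final Devoicing: [temudad] → [temudat]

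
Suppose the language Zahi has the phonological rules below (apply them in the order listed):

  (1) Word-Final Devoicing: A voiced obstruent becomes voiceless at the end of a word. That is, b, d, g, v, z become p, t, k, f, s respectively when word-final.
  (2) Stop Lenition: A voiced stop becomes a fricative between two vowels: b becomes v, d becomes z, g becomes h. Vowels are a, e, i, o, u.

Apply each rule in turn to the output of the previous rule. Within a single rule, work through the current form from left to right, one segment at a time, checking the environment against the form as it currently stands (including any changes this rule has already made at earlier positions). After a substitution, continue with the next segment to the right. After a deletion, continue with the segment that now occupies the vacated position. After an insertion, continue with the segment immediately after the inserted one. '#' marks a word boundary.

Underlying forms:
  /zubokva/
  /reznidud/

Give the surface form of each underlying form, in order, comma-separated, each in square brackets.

/zubokva/:
  (1) Word-Final Devoicing: no change — [zubokva]
  (2) Stop Lenition: [zubokva] → [zuvokva]
/reznidud/:
  (1) Word-Final Devoicing: [reznidud] → [reznidut]
  (2) Stop Lenition: [reznidut] → [reznizut]

[zuvokva], [reznizut]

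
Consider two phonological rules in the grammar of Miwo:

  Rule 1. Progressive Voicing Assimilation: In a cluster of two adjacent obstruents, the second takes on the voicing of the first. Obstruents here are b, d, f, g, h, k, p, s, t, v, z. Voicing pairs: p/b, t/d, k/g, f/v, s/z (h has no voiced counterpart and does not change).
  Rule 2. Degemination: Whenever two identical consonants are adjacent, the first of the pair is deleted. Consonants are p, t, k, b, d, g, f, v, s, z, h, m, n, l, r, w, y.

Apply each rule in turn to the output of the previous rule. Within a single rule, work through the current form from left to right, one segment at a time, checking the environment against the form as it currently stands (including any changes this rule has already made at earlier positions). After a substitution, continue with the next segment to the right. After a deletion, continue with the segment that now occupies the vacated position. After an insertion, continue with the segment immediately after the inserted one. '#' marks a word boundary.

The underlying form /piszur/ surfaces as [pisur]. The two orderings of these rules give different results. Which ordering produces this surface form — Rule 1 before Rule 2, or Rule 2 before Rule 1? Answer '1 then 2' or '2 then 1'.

1 then 2

Order 1 then 2:
  1 Progressive Voicing Assimilation: [piszur] → [pissur]
  2 Degemination: [pissur] → [pisur]
  result: [pisur]
Order 2 then 1:
  2 Degemination: no change — [piszur]
  1 Progressive Voicing Assimilation: [piszur] → [pissur]
  result: [pissur]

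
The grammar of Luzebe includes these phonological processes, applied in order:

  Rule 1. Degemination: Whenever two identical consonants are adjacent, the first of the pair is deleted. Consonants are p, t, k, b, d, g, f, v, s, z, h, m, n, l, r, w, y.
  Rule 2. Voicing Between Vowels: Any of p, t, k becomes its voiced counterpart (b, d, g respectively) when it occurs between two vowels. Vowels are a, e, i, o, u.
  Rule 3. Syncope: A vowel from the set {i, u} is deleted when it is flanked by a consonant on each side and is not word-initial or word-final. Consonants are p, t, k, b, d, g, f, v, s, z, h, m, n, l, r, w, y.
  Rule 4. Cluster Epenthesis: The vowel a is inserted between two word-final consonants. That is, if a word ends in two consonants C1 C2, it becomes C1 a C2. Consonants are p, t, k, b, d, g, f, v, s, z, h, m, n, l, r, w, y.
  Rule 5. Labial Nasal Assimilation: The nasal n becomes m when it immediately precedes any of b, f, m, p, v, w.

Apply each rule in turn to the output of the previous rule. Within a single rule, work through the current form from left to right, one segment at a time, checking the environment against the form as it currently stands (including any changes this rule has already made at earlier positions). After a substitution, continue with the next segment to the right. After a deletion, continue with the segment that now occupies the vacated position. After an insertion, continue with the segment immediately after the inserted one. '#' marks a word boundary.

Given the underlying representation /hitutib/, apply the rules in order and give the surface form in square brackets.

Rule 1 Degemination: no change — [hitutib]
Rule 2 Voicing Between Vowels: [hitutib] → [hidudib]
Rule 3 Syncope: [hidudib] → [hddb]
Rule 4 Cluster Epenthesis: [hddb] → [hddab]
Rule 5 Labial Nasal Assimilation: no change — [hddab]

[hddab]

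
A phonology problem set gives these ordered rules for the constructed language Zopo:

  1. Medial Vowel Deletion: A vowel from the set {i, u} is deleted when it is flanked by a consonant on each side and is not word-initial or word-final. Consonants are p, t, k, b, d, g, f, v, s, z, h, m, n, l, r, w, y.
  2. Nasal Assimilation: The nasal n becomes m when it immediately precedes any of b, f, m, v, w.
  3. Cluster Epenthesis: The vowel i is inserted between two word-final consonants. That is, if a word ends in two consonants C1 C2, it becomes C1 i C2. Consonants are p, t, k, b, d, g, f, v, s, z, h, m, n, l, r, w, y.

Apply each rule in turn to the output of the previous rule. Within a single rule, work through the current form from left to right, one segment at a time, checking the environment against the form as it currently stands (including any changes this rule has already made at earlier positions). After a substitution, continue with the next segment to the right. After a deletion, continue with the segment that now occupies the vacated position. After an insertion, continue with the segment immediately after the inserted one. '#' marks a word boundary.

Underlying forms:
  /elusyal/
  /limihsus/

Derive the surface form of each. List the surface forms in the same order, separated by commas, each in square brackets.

[elsyal], [lmhsis]

/elusyal/:
  1 Medial Vowel Deletion: [elusyal] → [elsyal]
  2 Nasal Assimilation: no change — [elsyal]
  3 Cluster Epenthesis: no change — [elsyal]
/limihsus/:
  1 Medial Vowel Deletion: [limihsus] → [lmhss]
  2 Nasal Assimilation: no change — [lmhss]
  3 Cluster Epenthesis: [lmhss] → [lmhsis]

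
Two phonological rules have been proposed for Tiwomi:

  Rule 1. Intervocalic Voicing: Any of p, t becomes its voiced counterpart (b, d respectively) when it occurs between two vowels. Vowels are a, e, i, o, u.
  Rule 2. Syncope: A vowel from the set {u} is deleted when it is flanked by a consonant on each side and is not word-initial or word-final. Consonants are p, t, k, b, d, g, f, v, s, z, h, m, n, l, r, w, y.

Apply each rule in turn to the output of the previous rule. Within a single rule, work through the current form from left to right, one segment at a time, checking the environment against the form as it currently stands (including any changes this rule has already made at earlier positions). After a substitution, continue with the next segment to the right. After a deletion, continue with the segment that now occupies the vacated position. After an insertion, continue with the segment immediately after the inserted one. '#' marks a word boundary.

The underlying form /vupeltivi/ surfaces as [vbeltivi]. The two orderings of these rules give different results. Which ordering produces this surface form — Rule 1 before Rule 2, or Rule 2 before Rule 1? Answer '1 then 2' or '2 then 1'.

Order 1 then 2:
  1 Intervocalic Voicing: [vupeltivi] → [vubeltivi]
  2 Syncope: [vubeltivi] → [vbeltivi]
  result: [vbeltivi]
Order 2 then 1:
  2 Syncope: [vupeltivi] → [vpeltivi]
  1 Intervocalic Voicing: no change — [vpeltivi]
  result: [vpeltivi]

1 then 2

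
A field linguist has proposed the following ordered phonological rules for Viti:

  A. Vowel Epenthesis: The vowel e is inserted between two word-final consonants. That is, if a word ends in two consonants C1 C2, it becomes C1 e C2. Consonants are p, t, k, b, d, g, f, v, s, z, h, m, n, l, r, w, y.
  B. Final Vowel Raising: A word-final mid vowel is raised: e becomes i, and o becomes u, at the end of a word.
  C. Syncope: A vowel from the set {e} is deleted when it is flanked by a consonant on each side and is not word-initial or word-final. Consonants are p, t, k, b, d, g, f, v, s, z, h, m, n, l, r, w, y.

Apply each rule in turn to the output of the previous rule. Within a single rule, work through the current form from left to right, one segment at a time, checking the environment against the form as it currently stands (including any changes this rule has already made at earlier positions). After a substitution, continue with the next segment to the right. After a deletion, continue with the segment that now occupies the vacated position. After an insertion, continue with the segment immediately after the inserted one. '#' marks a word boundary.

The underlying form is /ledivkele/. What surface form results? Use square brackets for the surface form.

[ldivkli]

A Vowel Epenthesis: no change — [ledivkele]
B Final Vowel Raising: [ledivkele] → [ledivkeli]
C Syncope: [ledivkeli] → [ldivkli]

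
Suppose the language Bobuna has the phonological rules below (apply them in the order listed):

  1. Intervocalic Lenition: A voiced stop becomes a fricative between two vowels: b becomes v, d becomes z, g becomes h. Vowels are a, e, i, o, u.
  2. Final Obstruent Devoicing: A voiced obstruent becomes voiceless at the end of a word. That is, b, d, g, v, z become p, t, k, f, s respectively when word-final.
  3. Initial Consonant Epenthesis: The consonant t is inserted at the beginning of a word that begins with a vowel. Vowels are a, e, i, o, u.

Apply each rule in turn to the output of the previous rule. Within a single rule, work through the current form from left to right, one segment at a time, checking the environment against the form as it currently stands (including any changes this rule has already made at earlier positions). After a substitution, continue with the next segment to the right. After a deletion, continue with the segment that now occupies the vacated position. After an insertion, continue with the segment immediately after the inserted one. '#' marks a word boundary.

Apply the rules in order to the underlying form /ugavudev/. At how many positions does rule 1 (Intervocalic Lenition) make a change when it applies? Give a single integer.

2

1 Intervocalic Lenition: [ugavudev] → [uhavuzev]
2 Final Obstruent Devoicing: [uhavuzev] → [uhavuzef]
3 Initial Consonant Epenthesis: [uhavuzef] → [tuhavuzef]
Rule 1 changed 2 position(s).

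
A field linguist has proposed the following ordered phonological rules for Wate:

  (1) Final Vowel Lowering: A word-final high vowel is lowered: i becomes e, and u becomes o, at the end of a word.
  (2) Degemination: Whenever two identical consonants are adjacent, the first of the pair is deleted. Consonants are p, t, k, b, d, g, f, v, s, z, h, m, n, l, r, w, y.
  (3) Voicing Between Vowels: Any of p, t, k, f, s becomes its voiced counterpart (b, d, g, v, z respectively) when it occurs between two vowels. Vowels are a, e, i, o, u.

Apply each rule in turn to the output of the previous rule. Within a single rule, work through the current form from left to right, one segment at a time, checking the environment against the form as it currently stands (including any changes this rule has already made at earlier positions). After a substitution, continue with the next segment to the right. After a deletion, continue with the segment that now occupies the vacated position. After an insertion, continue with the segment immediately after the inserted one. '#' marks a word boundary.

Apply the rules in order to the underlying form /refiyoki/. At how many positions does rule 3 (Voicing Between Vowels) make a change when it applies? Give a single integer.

2

(1) Final Vowel Lowering: [refiyoki] → [refiyoke]
(2) Degemination: no change — [refiyoke]
(3) Voicing Between Vowels: [refiyoke] → [reviyoge]
Rule 3 changed 2 position(s).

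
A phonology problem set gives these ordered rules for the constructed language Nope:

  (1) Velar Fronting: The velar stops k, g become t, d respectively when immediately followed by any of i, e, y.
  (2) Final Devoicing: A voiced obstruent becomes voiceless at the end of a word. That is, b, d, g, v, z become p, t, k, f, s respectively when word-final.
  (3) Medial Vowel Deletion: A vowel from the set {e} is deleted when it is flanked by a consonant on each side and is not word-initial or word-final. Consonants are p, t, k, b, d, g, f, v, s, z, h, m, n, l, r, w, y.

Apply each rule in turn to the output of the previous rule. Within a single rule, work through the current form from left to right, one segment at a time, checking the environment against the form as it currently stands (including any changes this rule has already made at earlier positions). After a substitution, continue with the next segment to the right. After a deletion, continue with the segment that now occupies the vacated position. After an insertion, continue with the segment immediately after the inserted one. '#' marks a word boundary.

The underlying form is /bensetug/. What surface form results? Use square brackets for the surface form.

(1) Velar Fronting: no change — [bensetug]
(2) Final Devoicing: [bensetug] → [bensetuk]
(3) Medial Vowel Deletion: [bensetuk] → [bnstuk]

[bnstuk]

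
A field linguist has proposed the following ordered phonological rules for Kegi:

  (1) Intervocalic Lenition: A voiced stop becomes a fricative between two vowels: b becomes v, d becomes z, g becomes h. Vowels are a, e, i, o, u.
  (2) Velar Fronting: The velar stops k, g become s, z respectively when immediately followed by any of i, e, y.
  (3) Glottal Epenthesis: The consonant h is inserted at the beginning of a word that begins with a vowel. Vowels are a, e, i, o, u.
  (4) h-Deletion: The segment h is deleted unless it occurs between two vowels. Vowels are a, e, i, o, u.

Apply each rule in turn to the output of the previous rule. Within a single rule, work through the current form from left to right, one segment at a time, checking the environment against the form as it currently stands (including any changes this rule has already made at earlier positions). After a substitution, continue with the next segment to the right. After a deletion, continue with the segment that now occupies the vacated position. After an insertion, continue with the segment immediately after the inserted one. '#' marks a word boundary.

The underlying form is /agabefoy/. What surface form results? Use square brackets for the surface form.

(1) Intervocalic Lenition: [agabefoy] → [ahavefoy]
(2) Velar Fronting: no change — [ahavefoy]
(3) Glottal Epenthesis: [ahavefoy] → [hahavefoy]
(4) h-Deletion: [hahavefoy] → [ahavefoy]

[ahavefoy]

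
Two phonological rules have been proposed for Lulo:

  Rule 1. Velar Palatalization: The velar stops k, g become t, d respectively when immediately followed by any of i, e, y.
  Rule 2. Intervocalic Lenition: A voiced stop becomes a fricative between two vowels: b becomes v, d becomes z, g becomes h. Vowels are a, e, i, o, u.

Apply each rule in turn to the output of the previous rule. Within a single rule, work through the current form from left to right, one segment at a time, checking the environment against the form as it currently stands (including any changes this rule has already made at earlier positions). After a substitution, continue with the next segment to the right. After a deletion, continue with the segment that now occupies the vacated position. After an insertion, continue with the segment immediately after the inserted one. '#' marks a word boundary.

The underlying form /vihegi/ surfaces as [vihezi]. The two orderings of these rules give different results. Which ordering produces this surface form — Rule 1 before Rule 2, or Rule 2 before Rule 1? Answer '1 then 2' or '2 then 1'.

1 then 2

Order 1 then 2:
  1 Velar Palatalization: [vihegi] → [vihedi]
  2 Intervocalic Lenition: [vihedi] → [vihezi]
  result: [vihezi]
Order 2 then 1:
  2 Intervocalic Lenition: [vihegi] → [vihehi]
  1 Velar Palatalization: no change — [vihehi]
  result: [vihehi]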